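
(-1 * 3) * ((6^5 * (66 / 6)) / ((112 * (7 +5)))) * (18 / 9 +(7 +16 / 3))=-38313 / 14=-2736.64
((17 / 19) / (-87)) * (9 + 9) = -0.19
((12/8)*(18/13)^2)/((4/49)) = 11907/338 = 35.23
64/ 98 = 32/ 49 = 0.65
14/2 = 7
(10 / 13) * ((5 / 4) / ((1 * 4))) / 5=5 / 104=0.05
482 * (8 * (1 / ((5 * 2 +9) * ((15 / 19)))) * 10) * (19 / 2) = 73264 / 3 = 24421.33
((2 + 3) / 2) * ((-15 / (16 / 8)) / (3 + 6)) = -25 / 12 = -2.08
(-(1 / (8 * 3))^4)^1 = -1 / 331776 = -0.00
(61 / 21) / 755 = 61 / 15855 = 0.00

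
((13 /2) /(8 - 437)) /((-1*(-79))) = -1 /5214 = -0.00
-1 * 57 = -57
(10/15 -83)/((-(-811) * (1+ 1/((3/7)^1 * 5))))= -1235/17842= -0.07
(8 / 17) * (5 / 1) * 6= 240 / 17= 14.12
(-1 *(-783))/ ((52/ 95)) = 74385/ 52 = 1430.48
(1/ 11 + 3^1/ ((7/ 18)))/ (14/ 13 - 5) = -7813/ 3927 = -1.99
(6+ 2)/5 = 8/5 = 1.60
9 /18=1 /2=0.50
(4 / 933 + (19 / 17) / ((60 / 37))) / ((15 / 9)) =219993 / 528700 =0.42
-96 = -96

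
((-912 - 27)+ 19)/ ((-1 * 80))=23/ 2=11.50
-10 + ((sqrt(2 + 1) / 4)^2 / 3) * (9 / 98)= -15671 / 1568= -9.99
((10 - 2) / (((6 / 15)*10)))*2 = 4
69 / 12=23 / 4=5.75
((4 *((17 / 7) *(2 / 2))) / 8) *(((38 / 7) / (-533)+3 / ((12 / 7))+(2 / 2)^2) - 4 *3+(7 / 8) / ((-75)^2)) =-26430114761 / 2350530000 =-11.24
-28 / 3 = -9.33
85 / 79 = 1.08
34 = 34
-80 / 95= -16 / 19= -0.84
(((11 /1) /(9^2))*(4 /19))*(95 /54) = 110 /2187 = 0.05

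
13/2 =6.50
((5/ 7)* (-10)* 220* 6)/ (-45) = 4400/ 21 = 209.52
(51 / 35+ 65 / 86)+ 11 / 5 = 13283 / 3010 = 4.41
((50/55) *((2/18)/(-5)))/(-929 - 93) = 1/50589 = 0.00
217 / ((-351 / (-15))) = 1085 / 117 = 9.27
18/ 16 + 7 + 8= 129/ 8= 16.12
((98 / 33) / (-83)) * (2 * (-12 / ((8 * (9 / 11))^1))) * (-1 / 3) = -98 / 2241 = -0.04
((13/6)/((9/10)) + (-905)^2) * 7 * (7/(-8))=-270893315/54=-5016542.87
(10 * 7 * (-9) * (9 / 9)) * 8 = -5040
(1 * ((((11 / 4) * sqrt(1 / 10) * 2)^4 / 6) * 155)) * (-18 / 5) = -1361613 / 1600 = -851.01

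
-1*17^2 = -289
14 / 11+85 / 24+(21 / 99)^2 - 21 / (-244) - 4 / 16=2495315 / 531432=4.70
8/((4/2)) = 4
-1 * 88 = -88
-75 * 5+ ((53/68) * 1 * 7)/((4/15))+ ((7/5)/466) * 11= -354.51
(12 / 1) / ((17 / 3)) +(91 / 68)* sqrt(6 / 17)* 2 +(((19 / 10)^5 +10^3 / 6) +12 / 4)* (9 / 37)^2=91* sqrt(102) / 578 +31701088323 / 2327300000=15.21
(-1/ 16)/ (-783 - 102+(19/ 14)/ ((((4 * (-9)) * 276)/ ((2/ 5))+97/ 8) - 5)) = 1390641/ 19691477776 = 0.00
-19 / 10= -1.90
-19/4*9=-171/4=-42.75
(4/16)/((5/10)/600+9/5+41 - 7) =300/42961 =0.01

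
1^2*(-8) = -8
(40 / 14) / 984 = 5 / 1722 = 0.00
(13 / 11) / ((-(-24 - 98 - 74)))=0.01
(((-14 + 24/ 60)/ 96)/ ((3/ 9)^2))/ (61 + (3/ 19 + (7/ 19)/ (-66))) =-31977/ 1533700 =-0.02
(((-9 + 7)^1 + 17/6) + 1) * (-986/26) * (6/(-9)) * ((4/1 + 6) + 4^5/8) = 249458/39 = 6396.36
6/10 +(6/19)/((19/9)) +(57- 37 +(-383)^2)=146709.75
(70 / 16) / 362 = 35 / 2896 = 0.01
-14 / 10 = -7 / 5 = -1.40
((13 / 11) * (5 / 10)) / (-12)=-13 / 264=-0.05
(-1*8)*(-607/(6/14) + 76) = 32168/3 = 10722.67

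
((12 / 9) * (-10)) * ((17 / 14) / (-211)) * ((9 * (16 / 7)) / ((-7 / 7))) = -16320 / 10339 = -1.58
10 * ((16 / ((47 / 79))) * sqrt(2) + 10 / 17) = 100 / 17 + 12640 * sqrt(2) / 47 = 386.22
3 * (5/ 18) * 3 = 5/ 2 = 2.50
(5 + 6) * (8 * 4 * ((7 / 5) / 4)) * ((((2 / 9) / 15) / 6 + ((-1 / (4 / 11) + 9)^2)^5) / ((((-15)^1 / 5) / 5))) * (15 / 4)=-2974033355793630977 / 42467328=-70031092038.42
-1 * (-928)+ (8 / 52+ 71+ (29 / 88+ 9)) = 1153705 / 1144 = 1008.48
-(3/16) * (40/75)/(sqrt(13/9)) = -3 * sqrt(13)/130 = -0.08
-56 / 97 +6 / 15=-86 / 485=-0.18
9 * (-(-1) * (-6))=-54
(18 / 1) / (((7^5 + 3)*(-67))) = -9 / 563135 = -0.00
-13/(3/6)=-26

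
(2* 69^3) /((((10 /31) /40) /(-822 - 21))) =-68679405576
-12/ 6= -2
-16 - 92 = -108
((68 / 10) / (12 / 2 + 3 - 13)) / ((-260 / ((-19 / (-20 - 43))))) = 323 / 163800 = 0.00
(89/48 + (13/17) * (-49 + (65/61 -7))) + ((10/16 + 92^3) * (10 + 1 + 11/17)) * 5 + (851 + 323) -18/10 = 663899011693/14640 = 45348293.15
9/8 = 1.12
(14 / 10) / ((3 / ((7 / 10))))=49 / 150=0.33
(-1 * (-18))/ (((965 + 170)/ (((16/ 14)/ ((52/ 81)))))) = 2916/ 103285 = 0.03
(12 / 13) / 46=6 / 299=0.02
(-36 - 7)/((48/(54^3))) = -282123/2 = -141061.50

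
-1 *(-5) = 5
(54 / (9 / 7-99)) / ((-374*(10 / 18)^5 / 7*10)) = 8680203 / 444125000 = 0.02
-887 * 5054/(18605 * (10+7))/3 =-4482898/948855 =-4.72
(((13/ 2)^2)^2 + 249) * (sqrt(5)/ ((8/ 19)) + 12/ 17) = 97635/ 68 + 618355 * sqrt(5)/ 128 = 12238.03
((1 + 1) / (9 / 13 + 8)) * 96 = 2496 / 113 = 22.09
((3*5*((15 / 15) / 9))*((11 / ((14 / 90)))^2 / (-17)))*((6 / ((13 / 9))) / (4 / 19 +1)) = -418992750 / 249067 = -1682.25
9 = 9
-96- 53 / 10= -1013 / 10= -101.30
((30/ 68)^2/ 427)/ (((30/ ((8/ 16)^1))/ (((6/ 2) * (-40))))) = -225/ 246806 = -0.00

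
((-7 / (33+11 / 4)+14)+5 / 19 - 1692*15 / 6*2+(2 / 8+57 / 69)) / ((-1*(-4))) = -2111.21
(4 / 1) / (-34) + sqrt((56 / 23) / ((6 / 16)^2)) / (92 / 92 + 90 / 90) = -2 / 17 + 8*sqrt(322) / 69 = 1.96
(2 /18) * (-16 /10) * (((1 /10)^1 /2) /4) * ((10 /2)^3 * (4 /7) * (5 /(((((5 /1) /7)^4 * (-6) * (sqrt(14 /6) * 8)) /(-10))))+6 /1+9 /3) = -0.44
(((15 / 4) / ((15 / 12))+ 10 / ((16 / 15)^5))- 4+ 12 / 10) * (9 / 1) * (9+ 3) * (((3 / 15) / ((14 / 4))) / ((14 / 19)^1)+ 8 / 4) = 268107555609 / 160563200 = 1669.79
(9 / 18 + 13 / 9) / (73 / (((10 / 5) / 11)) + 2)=35 / 7263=0.00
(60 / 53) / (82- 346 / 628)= 1256 / 90365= 0.01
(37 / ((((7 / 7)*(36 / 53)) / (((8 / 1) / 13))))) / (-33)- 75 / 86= -626867 / 332046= -1.89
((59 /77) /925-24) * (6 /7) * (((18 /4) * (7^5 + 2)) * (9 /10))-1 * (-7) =-6981917126917 /4985750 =-1400374.49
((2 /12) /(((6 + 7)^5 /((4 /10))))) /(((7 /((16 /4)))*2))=2 /38985765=0.00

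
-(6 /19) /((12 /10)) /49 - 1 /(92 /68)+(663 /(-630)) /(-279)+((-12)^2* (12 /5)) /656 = -314359889 /1469659842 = -0.21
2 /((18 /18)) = 2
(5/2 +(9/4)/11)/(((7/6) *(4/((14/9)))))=119/132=0.90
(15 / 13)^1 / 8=15 / 104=0.14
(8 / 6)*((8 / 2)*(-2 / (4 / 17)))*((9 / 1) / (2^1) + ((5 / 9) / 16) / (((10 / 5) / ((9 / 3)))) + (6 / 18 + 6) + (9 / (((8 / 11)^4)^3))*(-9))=12926697577227731 / 77309411328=167207.30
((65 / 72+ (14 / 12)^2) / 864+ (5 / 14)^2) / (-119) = -396787 / 362734848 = -0.00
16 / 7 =2.29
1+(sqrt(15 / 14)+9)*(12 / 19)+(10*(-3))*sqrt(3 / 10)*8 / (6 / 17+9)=-136*sqrt(30) / 53+6*sqrt(210) / 133+127 / 19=-6.72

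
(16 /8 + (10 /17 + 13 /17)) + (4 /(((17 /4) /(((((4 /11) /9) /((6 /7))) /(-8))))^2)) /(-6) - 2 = 103469059 /76477203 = 1.35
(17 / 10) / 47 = 17 / 470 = 0.04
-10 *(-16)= 160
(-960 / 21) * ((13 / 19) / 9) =-4160 / 1197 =-3.48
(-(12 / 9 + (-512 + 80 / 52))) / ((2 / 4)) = 39712 / 39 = 1018.26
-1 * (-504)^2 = -254016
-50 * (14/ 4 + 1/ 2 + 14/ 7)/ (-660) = 0.45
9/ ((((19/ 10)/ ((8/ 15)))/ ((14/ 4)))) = 168/ 19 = 8.84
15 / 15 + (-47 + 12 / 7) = -310 / 7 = -44.29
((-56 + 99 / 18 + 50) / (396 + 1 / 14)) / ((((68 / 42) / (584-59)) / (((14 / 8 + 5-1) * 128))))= -5680080 / 18853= -301.28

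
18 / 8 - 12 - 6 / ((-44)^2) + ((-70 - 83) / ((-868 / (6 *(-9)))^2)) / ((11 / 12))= -474013017 / 45582152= -10.40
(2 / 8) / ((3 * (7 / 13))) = 0.15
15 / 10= 3 / 2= 1.50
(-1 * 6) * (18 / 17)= -108 / 17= -6.35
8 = 8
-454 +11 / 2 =-897 / 2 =-448.50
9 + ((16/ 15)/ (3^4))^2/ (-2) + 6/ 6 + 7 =25095697/ 1476225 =17.00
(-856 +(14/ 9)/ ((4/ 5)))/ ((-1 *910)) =15373/ 16380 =0.94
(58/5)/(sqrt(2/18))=174/5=34.80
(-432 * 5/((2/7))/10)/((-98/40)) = 2160/7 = 308.57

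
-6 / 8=-3 / 4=-0.75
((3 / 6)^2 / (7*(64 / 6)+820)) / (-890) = -3 / 9555040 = -0.00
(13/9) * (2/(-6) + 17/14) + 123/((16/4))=24209/756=32.02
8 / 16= 1 / 2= 0.50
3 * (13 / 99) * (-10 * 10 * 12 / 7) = -5200 / 77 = -67.53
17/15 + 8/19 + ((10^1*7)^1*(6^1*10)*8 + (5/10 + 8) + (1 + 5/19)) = 19158451/570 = 33611.32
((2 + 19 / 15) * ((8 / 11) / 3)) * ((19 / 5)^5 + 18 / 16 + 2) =974458933 / 1546875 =629.95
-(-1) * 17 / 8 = 17 / 8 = 2.12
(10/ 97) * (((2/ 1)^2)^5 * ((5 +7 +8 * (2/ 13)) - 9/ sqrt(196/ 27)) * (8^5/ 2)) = 28856811520/ 1261 - 2264924160 * sqrt(3)/ 679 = 17106508.70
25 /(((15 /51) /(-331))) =-28135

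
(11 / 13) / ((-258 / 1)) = -11 / 3354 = -0.00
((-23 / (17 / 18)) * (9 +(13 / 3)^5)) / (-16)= 1073755 / 459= 2339.34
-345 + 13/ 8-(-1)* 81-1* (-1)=-2091/ 8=-261.38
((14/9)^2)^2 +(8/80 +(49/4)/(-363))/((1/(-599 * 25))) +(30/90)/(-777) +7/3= -809266149371/822460716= -983.96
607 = 607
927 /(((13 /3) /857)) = 183332.08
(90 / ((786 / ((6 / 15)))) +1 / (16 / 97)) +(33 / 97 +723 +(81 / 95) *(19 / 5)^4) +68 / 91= 52496603619093 / 57816850000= 907.98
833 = 833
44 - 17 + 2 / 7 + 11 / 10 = 1987 / 70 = 28.39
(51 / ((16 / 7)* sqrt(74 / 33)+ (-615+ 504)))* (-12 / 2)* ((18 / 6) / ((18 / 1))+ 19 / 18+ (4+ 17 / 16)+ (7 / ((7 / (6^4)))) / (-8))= -1849157541 / 4303592 - 5336674* sqrt(2442) / 19904113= -442.93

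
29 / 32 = 0.91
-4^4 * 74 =-18944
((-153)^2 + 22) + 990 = 24421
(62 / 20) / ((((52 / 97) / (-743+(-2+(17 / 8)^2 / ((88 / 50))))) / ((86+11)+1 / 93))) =-14074140601 / 33792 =-416493.27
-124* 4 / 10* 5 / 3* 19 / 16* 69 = -13547 / 2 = -6773.50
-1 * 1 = -1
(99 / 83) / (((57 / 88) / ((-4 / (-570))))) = 0.01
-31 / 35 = -0.89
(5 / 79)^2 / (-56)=-25 / 349496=-0.00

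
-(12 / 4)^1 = -3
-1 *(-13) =13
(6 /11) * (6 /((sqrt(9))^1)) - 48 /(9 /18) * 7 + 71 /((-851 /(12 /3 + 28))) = -6305372 /9361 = -673.58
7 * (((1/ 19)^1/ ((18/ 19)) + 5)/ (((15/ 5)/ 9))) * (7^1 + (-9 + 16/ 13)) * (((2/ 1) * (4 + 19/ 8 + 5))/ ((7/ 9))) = -9555/ 4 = -2388.75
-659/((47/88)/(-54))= 3131568/47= 66629.11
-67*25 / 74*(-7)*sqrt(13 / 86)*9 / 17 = 105525*sqrt(1118) / 108188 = 32.61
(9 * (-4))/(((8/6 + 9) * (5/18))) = -12.54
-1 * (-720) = 720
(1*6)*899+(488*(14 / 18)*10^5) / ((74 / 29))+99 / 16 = 79279972199 / 5328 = 14879874.66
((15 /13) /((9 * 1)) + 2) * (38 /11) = 3154 /429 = 7.35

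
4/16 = 0.25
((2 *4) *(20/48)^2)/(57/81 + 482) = 75/26066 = 0.00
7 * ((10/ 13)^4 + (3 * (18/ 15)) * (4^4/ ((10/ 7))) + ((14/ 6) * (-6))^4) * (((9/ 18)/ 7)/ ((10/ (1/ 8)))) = 871589569/ 3570125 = 244.13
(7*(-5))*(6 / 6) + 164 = 129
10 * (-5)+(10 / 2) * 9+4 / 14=-33 / 7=-4.71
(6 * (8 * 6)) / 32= 9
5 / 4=1.25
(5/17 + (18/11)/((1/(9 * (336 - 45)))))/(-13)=-801469/2431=-329.69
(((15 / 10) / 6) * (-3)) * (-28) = 21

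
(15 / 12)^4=625 / 256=2.44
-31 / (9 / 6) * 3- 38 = -100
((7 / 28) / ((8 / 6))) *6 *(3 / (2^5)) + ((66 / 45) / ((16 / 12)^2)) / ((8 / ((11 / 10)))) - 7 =-43399 / 6400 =-6.78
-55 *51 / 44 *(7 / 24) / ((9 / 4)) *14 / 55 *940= -195755 / 99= -1977.32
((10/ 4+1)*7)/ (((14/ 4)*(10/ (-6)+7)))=21/ 16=1.31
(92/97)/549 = 92/53253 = 0.00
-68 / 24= -17 / 6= -2.83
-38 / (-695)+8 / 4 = 1428 / 695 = 2.05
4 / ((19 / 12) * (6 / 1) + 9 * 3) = 8 / 73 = 0.11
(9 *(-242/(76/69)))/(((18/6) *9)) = -2783/38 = -73.24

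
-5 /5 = -1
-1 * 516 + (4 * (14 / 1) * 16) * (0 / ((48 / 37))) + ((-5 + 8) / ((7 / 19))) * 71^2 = 283725 / 7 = 40532.14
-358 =-358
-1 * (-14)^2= -196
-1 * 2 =-2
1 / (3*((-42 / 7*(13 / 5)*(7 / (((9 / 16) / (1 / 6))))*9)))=-5 / 4368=-0.00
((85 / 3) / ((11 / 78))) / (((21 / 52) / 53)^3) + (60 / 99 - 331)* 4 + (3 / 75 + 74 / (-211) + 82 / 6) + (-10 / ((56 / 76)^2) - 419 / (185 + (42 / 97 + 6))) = 9062950718856761315053 / 19956829419450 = 454127783.95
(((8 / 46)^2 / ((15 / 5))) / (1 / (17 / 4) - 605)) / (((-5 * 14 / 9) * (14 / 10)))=136 / 88831267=0.00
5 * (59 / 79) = 295 / 79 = 3.73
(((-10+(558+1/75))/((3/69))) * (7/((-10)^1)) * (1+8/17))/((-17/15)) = 6617261/578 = 11448.55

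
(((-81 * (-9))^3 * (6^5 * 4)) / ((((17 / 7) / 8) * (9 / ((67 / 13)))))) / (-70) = -358831956275712 / 1105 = -324734802059.47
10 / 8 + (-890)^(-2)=495063 / 396050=1.25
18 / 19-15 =-267 / 19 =-14.05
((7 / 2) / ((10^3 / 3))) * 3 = 0.03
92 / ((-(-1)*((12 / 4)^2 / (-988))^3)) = -88727585024 / 729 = -121711364.92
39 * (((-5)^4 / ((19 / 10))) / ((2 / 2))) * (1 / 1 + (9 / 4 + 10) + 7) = 9871875 / 38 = 259786.18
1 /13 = 0.08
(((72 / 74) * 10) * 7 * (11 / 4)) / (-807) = -2310 / 9953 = -0.23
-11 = -11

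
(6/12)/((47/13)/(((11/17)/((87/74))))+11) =0.03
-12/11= -1.09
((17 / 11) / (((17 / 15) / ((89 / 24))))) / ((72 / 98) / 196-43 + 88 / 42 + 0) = -641067 / 5185136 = -0.12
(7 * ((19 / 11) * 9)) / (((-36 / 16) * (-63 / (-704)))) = -4864 / 9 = -540.44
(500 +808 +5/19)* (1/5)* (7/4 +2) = 74571/76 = 981.20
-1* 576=-576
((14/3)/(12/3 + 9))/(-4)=-7/78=-0.09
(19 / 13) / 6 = 19 / 78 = 0.24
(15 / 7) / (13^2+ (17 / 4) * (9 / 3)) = 60 / 5089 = 0.01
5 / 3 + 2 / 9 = 17 / 9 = 1.89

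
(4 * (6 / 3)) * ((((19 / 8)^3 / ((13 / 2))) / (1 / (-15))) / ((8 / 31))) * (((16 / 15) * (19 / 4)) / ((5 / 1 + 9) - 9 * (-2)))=-4039951 / 26624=-151.74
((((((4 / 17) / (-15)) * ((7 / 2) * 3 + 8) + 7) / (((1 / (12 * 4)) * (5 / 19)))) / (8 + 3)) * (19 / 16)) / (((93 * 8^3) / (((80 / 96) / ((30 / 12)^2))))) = 617671 / 1669536000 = 0.00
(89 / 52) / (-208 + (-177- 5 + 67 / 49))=-4361 / 990236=-0.00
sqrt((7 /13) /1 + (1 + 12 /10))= sqrt(11570) /65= 1.65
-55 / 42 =-1.31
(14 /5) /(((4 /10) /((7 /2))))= 49 /2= 24.50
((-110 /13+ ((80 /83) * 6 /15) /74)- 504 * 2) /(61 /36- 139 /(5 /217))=7304397480 /43338931649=0.17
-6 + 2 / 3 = -16 / 3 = -5.33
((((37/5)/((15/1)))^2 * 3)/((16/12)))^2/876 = 1874161/5475000000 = 0.00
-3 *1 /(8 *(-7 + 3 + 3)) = 3 /8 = 0.38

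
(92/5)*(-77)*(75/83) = -106260/83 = -1280.24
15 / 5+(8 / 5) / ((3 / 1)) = 53 / 15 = 3.53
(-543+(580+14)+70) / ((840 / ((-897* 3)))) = -108537 / 280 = -387.63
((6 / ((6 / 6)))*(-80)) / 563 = -480 / 563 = -0.85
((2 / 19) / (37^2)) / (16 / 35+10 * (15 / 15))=35 / 4760013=0.00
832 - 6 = 826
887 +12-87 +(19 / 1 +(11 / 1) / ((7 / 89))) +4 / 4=6803 / 7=971.86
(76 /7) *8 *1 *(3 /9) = 608 /21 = 28.95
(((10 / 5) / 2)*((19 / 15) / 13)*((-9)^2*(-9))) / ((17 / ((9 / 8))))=-41553 / 8840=-4.70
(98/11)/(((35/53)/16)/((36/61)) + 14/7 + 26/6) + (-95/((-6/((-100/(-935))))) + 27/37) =15477428191/4057557603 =3.81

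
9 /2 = 4.50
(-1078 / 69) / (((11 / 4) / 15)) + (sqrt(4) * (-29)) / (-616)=-603013 / 7084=-85.12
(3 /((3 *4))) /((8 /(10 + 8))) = 9 /16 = 0.56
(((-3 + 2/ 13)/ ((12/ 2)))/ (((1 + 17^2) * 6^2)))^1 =-37/ 814320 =-0.00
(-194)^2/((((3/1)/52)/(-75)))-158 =-48926958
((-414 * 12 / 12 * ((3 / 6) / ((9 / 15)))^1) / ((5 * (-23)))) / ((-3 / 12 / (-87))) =1044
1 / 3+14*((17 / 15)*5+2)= 323 / 3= 107.67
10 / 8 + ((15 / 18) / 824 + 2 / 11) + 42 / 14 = 241075 / 54384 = 4.43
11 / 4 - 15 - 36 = -193 / 4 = -48.25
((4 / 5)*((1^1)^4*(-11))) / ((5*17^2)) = -44 / 7225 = -0.01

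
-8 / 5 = -1.60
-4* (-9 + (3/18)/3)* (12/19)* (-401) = -516488/57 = -9061.19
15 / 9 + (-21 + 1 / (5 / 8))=-17.73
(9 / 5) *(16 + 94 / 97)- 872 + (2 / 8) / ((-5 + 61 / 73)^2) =-150859511819 / 179287040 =-841.44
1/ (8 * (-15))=-0.01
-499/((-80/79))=39421/80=492.76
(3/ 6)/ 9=1/ 18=0.06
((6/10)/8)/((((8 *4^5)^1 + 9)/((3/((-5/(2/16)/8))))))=-9/1640200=-0.00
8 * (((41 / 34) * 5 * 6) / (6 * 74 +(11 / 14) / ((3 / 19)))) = 0.64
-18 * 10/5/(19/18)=-648/19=-34.11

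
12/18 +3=11/3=3.67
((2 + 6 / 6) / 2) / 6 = 1 / 4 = 0.25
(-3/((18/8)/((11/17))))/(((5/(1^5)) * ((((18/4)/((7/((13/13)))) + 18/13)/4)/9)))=-32032/10455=-3.06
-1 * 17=-17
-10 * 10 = -100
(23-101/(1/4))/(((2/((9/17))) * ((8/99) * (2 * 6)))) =-113157/1088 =-104.00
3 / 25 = 0.12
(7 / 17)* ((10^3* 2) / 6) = 7000 / 51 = 137.25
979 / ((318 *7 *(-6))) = -979 / 13356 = -0.07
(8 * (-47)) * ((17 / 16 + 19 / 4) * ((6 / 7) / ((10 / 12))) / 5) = -78678 / 175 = -449.59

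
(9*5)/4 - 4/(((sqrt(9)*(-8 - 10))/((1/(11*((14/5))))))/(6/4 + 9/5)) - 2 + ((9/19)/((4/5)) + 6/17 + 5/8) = 1762709/162792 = 10.83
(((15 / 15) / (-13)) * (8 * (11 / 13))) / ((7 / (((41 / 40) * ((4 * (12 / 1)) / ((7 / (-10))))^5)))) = 2298331791360000 / 19882681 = 115594662.08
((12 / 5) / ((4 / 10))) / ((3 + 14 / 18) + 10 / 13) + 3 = 1149 / 266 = 4.32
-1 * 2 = -2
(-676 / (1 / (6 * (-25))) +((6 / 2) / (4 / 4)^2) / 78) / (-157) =-2636401 / 4082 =-645.86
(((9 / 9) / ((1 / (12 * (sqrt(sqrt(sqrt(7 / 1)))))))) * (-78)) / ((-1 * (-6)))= -156 * 7^(1 / 8)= -198.96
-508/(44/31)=-3937/11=-357.91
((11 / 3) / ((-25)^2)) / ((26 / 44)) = 242 / 24375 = 0.01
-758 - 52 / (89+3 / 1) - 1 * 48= -806.57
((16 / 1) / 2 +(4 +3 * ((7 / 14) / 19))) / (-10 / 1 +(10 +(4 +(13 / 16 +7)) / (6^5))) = 7951.40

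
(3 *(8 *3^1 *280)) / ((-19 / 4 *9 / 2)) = -17920 / 19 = -943.16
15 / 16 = 0.94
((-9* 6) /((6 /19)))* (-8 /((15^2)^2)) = 152 /5625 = 0.03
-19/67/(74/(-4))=38/2479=0.02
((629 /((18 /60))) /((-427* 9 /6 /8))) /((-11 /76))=7648640 /42273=180.93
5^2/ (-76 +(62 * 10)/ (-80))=-20/ 67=-0.30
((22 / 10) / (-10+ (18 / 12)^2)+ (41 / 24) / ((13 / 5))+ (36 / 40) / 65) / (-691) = -93583 / 167083800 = -0.00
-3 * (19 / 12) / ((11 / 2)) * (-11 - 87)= 931 / 11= 84.64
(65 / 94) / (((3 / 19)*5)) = 0.88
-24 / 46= -12 / 23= -0.52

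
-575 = -575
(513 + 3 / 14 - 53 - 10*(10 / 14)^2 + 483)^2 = 8452044225 / 9604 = 880054.58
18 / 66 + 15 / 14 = 1.34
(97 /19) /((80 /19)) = 97 /80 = 1.21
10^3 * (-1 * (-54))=54000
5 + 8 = 13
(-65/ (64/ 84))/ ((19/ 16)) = -1365/ 19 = -71.84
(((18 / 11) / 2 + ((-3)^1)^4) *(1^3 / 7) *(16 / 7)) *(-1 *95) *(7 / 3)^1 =-456000 / 77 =-5922.08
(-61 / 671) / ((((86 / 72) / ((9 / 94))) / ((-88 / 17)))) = 1296 / 34357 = 0.04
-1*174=-174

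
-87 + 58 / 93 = -8033 / 93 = -86.38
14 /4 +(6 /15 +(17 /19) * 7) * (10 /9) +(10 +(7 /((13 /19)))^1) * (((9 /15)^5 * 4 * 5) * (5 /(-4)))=-28.43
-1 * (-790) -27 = 763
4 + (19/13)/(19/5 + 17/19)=24997/5798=4.31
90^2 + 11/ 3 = 24311/ 3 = 8103.67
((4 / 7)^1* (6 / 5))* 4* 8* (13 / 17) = 9984 / 595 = 16.78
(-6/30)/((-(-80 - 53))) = -1/665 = -0.00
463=463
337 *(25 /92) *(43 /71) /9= 6.16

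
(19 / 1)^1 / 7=19 / 7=2.71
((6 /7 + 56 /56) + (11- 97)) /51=-589 /357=-1.65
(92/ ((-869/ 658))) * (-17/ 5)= 1029112/ 4345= 236.85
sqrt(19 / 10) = sqrt(190) / 10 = 1.38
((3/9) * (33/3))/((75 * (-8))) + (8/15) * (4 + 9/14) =31123/12600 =2.47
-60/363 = -20/121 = -0.17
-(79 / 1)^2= -6241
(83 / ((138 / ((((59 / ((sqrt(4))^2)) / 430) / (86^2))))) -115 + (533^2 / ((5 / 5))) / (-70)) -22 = -10311155202469 / 2457720384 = -4195.41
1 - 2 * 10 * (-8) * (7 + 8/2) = 1761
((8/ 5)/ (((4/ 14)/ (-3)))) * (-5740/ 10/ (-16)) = -6027/ 10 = -602.70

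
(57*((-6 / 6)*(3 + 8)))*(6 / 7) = -537.43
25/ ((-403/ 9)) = -225/ 403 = -0.56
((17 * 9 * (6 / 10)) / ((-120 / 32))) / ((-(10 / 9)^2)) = 12393 / 625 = 19.83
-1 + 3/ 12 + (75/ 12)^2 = 613/ 16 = 38.31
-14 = -14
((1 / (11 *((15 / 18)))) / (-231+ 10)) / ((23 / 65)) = -6 / 4301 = -0.00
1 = 1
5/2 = 2.50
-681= -681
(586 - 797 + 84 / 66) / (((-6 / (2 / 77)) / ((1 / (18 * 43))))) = 769 / 655578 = 0.00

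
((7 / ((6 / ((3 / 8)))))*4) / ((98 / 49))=7 / 8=0.88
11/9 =1.22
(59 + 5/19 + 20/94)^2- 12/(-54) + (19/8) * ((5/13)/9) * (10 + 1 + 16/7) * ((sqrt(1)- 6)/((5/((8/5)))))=2309040484871/653110731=3535.45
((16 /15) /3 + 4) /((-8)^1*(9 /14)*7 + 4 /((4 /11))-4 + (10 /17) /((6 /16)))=-3332 /20985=-0.16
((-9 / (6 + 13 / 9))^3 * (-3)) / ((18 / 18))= 1594323 / 300763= 5.30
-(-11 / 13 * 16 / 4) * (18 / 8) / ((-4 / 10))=-495 / 26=-19.04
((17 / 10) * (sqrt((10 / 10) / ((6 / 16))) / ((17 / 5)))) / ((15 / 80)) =16 * sqrt(6) / 9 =4.35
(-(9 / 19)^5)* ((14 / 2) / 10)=-413343 / 24760990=-0.02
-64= -64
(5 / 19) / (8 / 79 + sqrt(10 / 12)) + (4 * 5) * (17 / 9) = 31205 * sqrt(30) / 585599 + 198933020 / 5270391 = 38.04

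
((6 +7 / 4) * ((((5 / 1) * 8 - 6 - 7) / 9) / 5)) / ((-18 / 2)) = -31 / 60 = -0.52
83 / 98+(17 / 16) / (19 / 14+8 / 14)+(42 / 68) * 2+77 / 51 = 745435 / 179928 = 4.14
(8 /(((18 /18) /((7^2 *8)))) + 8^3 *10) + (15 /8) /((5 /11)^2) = 330603 /40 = 8265.08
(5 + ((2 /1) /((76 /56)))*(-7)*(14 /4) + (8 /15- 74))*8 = -238424 /285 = -836.58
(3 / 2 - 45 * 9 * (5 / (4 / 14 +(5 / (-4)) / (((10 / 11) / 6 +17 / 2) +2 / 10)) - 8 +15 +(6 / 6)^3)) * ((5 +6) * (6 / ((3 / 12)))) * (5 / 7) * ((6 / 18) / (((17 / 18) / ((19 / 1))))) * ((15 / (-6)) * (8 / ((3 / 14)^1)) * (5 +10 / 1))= 161483488056000 / 5287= 30543500672.59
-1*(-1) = 1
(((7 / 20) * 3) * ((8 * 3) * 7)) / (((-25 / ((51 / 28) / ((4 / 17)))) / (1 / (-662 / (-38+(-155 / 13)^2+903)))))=929704041 / 11187800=83.10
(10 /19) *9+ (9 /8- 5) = 131 /152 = 0.86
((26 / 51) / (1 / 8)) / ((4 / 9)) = 156 / 17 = 9.18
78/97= 0.80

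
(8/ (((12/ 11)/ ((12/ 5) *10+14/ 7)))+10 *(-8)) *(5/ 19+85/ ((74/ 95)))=8509990/ 703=12105.25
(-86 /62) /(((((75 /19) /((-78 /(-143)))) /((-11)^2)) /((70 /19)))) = -13244 /155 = -85.45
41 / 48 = 0.85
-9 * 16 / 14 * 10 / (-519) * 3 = 720 / 1211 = 0.59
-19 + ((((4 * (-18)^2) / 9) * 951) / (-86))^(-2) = -19.00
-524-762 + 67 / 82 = -105385 / 82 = -1285.18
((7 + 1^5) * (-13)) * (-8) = 832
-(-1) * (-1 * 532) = -532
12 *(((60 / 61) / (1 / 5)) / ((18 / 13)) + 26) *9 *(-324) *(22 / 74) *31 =-9530309.70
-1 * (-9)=9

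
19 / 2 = 9.50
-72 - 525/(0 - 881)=-62907/881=-71.40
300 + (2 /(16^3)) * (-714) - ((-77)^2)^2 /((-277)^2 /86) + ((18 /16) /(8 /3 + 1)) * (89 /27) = -33793036010079 /864275456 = -39099.84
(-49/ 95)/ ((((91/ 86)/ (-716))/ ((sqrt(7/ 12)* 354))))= 25430888* sqrt(21)/ 1235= 94363.54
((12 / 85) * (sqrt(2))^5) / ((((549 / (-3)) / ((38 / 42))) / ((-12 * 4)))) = 4864 * sqrt(2) / 36295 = 0.19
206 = 206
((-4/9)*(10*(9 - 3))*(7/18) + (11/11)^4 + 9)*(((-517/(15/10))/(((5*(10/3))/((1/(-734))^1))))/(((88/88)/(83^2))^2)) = -24535951957/49545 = -495225.59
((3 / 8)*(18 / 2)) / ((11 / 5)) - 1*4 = -217 / 88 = -2.47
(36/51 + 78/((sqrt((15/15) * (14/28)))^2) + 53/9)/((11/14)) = 206.94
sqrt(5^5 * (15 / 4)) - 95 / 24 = -95 / 24 + 125 * sqrt(3) / 2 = 104.29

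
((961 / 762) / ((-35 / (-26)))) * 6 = 24986 / 4445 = 5.62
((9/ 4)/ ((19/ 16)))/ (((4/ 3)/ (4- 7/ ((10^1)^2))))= 10611/ 1900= 5.58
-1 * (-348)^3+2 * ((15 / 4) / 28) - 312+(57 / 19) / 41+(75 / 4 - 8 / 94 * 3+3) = 4547832734895 / 107912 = 42143901.84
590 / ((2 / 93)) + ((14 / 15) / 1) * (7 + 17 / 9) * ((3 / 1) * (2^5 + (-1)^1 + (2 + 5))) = 255427 / 9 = 28380.78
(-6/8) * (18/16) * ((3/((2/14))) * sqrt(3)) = -567 * sqrt(3)/32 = -30.69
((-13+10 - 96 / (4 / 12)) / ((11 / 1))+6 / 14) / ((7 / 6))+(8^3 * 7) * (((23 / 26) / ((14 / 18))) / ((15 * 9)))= 828952 / 105105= 7.89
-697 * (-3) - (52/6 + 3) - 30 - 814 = 3706/3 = 1235.33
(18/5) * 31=558/5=111.60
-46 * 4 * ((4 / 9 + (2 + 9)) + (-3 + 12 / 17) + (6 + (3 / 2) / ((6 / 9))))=-489854 / 153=-3201.66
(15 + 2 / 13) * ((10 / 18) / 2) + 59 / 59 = 1219 / 234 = 5.21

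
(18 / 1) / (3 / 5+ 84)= 10 / 47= 0.21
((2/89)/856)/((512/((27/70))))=0.00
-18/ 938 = -9/ 469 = -0.02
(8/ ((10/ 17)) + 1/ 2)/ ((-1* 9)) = -47/ 30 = -1.57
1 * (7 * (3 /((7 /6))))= 18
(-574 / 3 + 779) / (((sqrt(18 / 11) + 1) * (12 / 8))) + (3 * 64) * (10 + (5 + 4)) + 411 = 3526 * sqrt(22) / 21 + 216931 / 63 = 4230.89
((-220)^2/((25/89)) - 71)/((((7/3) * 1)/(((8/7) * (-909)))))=-3757435128/49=-76682349.55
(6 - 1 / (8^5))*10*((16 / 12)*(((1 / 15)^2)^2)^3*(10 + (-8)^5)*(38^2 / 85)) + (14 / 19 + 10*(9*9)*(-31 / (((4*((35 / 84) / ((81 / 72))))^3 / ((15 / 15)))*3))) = -165653757318164854716277 / 64370791125000000000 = -2573.43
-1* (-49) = 49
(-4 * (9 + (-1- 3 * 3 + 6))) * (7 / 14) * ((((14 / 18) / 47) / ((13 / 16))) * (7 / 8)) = -980 / 5499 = -0.18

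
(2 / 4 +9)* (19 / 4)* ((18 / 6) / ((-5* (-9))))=361 / 120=3.01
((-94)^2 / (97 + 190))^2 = 947.87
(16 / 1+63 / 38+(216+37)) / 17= 605 / 38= 15.92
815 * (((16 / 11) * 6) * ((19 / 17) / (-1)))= -1486560 / 187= -7949.52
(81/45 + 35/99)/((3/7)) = 7462/1485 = 5.02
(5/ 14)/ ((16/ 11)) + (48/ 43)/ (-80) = 11153/ 48160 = 0.23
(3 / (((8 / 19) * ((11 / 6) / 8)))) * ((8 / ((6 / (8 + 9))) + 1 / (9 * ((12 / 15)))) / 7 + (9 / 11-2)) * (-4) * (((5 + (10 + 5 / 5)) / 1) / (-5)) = 826.22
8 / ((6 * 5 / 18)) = 24 / 5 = 4.80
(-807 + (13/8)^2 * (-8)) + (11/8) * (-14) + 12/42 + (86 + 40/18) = -382469/504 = -758.87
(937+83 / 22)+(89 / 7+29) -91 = 137289 / 154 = 891.49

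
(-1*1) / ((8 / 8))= -1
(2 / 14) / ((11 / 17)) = 17 / 77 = 0.22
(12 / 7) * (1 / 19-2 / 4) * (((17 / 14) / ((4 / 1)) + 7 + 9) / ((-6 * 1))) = 2.08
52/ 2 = 26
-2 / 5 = -0.40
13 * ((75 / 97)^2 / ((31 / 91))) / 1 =6654375 / 291679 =22.81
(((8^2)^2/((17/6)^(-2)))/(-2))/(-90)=73984/405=182.68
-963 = -963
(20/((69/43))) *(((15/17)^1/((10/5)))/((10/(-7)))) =-3.85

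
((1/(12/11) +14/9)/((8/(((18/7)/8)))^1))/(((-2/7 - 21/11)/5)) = -4895/21632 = -0.23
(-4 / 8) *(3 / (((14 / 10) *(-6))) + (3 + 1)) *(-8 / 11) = 102 / 77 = 1.32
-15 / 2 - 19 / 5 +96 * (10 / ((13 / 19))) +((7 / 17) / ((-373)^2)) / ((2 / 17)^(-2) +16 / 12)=377868136736009 / 271500504470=1391.78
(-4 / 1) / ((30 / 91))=-182 / 15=-12.13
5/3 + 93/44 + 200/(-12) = -567/44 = -12.89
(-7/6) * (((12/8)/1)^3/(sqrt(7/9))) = -27 * sqrt(7)/16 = -4.46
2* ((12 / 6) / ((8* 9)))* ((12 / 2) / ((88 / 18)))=3 / 44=0.07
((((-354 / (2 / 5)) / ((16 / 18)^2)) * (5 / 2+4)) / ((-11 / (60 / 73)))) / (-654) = -4659525 / 5601728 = -0.83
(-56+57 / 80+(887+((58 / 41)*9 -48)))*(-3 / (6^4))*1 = -870779 / 472320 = -1.84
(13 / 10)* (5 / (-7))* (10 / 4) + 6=103 / 28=3.68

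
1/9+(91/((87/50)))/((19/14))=191651/4959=38.65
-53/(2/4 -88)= 0.61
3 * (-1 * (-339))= 1017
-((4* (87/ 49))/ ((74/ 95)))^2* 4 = -1092963600/ 3286969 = -332.51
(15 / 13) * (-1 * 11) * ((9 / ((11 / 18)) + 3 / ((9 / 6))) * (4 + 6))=-27600 / 13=-2123.08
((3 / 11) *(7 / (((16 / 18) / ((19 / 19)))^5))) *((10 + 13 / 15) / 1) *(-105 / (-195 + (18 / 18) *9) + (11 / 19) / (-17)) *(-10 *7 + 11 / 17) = -843838193143953 / 613558190080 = -1375.32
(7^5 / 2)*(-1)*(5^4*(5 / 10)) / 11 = -10504375 / 44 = -238735.80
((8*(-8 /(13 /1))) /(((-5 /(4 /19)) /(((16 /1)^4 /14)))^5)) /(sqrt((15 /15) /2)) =2071061638334.43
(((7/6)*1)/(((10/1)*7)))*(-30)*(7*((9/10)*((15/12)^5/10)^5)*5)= -6008148193359375/144115188075855872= -0.04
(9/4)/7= 9/28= 0.32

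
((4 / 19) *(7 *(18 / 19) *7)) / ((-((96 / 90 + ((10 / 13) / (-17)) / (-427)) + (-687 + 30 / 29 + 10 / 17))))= 144823147560 / 10140743955197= 0.01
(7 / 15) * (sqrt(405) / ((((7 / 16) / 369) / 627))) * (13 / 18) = 8020584 * sqrt(5) / 5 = 3586914.21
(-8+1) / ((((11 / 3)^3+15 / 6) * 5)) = -378 / 13985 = -0.03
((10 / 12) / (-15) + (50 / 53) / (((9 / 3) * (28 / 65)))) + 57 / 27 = 9301 / 3339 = 2.79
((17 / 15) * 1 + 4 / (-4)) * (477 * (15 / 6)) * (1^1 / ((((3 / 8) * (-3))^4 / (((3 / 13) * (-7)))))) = -160.35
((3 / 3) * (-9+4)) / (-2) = 5 / 2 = 2.50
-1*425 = -425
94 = 94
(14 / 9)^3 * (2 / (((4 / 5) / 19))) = 130340 / 729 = 178.79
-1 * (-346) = 346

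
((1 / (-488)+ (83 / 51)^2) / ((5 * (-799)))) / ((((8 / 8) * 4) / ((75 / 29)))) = -357365 / 834345312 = -0.00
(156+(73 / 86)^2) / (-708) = -1159105 / 5236368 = -0.22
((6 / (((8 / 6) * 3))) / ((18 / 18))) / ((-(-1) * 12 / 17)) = 17 / 8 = 2.12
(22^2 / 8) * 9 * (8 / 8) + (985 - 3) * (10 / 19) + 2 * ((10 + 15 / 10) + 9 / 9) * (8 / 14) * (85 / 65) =3734721 / 3458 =1080.02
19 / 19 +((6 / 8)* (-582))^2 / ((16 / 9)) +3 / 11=75451667 / 704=107175.66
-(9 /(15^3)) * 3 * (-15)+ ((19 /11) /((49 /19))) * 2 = 1.46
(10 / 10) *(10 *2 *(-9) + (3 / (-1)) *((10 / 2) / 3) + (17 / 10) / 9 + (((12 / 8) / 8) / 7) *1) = -931313 / 5040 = -184.78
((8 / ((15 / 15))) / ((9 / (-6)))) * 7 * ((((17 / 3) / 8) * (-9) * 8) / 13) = 1904 / 13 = 146.46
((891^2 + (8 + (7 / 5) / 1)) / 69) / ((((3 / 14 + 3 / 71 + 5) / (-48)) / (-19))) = 63130164608 / 31625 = 1996210.74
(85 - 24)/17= 61/17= 3.59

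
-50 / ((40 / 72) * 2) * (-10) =450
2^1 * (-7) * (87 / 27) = -406 / 9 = -45.11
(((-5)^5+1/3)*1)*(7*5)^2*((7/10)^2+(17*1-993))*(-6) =-22403855313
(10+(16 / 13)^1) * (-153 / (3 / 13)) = -7446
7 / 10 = 0.70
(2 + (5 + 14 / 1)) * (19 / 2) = 399 / 2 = 199.50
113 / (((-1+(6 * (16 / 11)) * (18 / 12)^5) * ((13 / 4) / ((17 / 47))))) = 0.19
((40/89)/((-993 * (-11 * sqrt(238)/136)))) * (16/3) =2560 * sqrt(238)/20415087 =0.00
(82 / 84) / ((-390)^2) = 41 / 6388200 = 0.00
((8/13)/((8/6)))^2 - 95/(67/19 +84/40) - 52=-12406338/180661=-68.67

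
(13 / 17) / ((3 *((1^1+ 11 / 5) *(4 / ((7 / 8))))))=455 / 26112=0.02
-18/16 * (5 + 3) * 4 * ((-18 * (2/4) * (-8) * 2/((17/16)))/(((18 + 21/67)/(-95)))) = 25309.87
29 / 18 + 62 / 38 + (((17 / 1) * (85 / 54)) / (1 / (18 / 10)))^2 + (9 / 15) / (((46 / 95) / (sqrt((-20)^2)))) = 36939571 / 15732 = 2348.05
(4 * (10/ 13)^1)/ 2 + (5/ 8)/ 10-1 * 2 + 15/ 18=271/ 624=0.43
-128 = -128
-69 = -69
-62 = -62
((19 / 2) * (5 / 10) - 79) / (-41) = 297 / 164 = 1.81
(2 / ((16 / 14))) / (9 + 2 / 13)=13 / 68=0.19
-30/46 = -15/23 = -0.65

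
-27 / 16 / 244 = -27 / 3904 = -0.01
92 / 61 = 1.51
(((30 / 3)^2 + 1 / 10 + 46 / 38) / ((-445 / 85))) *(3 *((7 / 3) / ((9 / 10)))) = -2290631 / 15219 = -150.51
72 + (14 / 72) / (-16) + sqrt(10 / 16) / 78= sqrt(10) / 312 + 41465 / 576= 72.00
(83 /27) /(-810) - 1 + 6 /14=-88061 /153090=-0.58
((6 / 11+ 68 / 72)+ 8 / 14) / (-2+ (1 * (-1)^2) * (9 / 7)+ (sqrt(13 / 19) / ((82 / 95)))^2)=9605234 / 950895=10.10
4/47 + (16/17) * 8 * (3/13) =18932/10387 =1.82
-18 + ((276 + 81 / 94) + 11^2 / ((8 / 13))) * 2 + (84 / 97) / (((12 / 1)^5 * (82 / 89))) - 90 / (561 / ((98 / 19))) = 25563475878464449 / 27542517640704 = 928.15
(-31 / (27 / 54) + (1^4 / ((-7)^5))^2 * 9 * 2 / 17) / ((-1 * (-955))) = -297728912428 / 4585985667515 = -0.06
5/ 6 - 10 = -55/ 6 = -9.17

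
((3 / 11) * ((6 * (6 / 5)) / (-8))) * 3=-81 / 110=-0.74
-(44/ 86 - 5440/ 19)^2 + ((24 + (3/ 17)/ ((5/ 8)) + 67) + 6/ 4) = -9258412976683/ 113473130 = -81591.24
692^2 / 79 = 478864 / 79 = 6061.57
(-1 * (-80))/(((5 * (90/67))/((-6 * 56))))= -60032/15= -4002.13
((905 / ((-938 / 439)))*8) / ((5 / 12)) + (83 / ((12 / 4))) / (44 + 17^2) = -3810179041 / 468531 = -8132.18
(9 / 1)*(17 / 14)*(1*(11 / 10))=1683 / 140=12.02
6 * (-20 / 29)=-120 / 29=-4.14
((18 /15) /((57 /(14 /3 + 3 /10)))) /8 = 149 /11400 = 0.01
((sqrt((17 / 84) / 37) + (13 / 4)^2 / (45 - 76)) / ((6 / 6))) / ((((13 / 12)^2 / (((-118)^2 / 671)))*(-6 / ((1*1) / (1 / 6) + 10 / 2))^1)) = 8.65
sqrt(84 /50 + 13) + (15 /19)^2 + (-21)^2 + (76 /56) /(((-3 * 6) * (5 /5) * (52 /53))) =sqrt(367) /5 + 2088754777 /4730544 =445.38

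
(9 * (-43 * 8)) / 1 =-3096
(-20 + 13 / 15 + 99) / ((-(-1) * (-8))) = -599 / 60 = -9.98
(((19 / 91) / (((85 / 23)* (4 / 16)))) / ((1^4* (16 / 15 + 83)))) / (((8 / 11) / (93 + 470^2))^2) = 7747205874458919 / 31212272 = 248210251.23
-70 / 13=-5.38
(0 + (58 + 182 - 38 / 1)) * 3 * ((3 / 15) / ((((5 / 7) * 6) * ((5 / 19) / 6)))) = 80598 / 125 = 644.78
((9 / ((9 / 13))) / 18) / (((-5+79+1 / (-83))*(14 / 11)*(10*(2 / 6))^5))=0.00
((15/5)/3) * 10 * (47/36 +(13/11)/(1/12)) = 30665/198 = 154.87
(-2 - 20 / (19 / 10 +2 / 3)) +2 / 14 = -743 / 77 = -9.65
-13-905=-918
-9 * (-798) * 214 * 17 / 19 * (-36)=-49505904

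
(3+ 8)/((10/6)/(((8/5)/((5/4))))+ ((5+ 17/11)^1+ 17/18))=34848/27853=1.25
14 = 14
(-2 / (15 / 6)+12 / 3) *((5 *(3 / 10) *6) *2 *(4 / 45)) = 128 / 25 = 5.12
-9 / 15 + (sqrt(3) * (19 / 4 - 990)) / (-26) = -3 / 5 + 3941 * sqrt(3) / 104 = 65.03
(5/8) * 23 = 115/8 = 14.38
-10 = -10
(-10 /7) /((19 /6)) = -60 /133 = -0.45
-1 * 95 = -95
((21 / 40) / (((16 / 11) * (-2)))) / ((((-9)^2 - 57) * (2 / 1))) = -77 / 20480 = -0.00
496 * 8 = 3968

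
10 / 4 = 5 / 2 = 2.50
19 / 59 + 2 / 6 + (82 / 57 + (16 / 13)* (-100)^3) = -53807908454 / 43719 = -1230767.14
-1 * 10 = -10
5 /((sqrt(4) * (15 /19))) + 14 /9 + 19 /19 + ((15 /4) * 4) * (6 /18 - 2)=-19.28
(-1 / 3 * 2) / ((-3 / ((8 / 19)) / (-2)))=-32 / 171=-0.19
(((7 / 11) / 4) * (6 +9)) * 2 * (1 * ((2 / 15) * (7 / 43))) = 49 / 473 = 0.10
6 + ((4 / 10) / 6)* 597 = 229 / 5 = 45.80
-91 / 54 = -1.69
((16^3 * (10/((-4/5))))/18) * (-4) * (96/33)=3276800/99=33098.99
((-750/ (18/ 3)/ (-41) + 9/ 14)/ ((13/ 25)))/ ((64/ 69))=281175/ 36736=7.65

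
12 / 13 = 0.92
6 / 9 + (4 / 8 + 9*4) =223 / 6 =37.17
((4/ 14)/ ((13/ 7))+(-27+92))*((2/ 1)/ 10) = 847/ 65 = 13.03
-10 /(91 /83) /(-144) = 415 /6552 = 0.06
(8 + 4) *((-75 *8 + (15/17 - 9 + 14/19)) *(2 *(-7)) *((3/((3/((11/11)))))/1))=32958912/323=102039.98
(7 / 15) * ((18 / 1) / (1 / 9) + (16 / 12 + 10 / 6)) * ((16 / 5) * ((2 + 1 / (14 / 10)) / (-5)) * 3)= -10032 / 25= -401.28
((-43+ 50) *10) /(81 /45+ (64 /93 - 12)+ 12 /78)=-423150 /56569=-7.48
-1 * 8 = -8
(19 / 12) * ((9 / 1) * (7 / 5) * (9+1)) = 399 / 2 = 199.50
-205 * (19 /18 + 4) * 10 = -93275 /9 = -10363.89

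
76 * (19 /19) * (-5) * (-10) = 3800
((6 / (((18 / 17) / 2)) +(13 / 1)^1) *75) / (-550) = -73 / 22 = -3.32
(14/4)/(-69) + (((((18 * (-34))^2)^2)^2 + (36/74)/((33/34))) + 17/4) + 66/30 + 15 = 11053119688328240415077019997/561660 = 19679378428815013380117.90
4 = 4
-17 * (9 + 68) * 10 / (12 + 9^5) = -13090 / 59061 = -0.22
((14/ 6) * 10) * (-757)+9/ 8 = -423893/ 24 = -17662.21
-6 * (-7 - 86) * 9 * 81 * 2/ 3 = 271188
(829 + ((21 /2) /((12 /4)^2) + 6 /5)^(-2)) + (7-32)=4053864 /5041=804.18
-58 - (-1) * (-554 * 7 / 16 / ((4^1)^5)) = -477075 / 8192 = -58.24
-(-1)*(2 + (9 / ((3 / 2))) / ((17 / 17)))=8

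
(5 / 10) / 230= 1 / 460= 0.00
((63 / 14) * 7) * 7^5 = 1058841 / 2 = 529420.50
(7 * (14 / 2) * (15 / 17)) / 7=105 / 17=6.18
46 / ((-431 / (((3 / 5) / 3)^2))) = -46 / 10775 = -0.00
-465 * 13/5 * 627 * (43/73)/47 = -32595849/3431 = -9500.39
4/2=2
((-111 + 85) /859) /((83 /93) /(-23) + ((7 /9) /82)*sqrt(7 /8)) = 136564181208*sqrt(14) /2715116226275 + 2234716451136 /2715116226275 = 1.01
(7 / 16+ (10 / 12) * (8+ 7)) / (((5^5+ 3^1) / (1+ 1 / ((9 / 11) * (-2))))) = 7 / 4352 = 0.00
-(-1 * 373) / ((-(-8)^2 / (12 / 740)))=-1119 / 11840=-0.09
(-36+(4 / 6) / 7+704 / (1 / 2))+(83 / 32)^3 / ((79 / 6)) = 37331020085 / 27181056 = 1373.42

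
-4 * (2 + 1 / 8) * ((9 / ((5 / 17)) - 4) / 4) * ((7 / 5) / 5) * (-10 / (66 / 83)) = 1313641 / 6600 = 199.04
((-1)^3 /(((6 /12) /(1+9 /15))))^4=65536 /625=104.86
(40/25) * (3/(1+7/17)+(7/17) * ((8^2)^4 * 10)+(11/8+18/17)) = 1879048316/17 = 110532253.88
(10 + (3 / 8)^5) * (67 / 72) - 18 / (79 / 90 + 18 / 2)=15710018129 / 2097414144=7.49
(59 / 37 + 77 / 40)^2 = 27133681 / 2190400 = 12.39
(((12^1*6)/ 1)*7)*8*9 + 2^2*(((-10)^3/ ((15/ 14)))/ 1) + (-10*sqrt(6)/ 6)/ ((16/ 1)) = 97664/ 3- 5*sqrt(6)/ 48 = 32554.41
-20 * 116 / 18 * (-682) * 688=544290560 / 9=60476728.89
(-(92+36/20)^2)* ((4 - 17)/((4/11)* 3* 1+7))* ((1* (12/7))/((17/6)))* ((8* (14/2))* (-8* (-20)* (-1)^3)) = -579767924736/7565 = -76638192.30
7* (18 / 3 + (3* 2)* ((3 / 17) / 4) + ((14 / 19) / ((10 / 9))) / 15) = 713223 / 16150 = 44.16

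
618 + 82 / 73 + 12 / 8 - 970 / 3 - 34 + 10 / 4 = 58208 / 219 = 265.79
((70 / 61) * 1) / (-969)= -70 / 59109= -0.00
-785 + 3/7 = -5492/7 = -784.57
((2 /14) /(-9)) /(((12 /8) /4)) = -0.04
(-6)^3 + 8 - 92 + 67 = -233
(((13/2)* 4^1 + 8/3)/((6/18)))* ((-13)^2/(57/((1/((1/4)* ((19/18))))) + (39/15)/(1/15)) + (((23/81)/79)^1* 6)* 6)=258270040/922167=280.07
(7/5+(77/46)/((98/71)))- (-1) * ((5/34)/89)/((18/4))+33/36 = 77384383/21923370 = 3.53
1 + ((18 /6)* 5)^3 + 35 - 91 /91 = 3410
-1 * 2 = -2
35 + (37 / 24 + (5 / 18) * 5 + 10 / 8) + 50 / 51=49157 / 1224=40.16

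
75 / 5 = 15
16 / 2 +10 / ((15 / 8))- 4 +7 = 49 / 3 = 16.33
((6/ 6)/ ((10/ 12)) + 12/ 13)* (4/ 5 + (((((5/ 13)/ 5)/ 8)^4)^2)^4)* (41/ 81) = 44107991977007671927270170259821516241273347416792177027362762087289/ 51305359172619607789209404033660366518713364737851451937315513958400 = 0.86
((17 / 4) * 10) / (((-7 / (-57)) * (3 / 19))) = 30685 / 14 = 2191.79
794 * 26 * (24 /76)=123864 /19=6519.16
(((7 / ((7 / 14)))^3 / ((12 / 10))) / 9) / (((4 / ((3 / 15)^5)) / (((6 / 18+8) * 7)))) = 2401 / 2025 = 1.19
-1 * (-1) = 1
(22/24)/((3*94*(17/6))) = 0.00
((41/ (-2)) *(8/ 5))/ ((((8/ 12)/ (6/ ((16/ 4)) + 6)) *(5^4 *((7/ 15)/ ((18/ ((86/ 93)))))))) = -926559/ 37625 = -24.63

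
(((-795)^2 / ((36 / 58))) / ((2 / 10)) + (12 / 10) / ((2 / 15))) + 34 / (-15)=152739577 / 30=5091319.23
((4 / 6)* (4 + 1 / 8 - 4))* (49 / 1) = 49 / 12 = 4.08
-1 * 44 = -44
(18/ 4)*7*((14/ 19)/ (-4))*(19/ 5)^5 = -57471561/ 12500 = -4597.72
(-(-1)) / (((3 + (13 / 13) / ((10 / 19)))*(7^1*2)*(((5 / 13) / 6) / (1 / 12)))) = 13 / 686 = 0.02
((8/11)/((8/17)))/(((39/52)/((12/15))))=272/165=1.65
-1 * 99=-99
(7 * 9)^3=250047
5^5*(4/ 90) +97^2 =85931/ 9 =9547.89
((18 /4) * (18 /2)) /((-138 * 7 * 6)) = -9 /1288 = -0.01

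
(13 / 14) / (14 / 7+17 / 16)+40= 13824 / 343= 40.30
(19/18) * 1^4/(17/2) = 19/153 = 0.12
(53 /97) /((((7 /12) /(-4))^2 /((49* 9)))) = 1099008 /97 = 11329.98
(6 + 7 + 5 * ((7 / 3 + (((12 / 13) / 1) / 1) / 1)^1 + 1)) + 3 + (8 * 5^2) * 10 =2037.28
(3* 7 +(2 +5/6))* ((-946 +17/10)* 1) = -22505.82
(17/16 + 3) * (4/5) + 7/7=17/4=4.25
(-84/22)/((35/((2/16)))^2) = -0.00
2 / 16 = 0.12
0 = 0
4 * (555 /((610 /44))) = 9768 /61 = 160.13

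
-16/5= -3.20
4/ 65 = 0.06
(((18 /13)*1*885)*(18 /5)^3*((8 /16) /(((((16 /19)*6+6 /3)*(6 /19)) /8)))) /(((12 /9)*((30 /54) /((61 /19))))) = 48453956028 /108875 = 445042.08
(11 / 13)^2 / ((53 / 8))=968 / 8957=0.11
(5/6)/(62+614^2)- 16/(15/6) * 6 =-434370791/11311740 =-38.40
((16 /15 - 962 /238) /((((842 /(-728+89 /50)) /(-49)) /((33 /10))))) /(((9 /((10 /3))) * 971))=-14849274517 /93817534500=-0.16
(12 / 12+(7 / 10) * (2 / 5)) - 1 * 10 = -218 / 25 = -8.72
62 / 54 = 31 / 27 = 1.15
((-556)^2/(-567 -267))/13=-1112/39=-28.51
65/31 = 2.10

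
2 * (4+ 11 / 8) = 43 / 4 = 10.75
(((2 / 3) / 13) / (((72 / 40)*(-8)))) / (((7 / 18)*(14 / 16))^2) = -960 / 31213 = -0.03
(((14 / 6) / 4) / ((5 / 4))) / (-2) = -7 / 30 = -0.23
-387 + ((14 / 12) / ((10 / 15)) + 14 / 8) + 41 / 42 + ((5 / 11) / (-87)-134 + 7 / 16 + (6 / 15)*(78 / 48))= -276235427 / 535920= -515.44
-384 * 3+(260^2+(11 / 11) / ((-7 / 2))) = 465134 / 7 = 66447.71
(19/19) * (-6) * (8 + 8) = -96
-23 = -23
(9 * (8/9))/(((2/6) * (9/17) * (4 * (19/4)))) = 136/57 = 2.39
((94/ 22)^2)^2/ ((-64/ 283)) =-1380949723/ 937024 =-1473.76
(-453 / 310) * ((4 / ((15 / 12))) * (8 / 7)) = -28992 / 5425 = -5.34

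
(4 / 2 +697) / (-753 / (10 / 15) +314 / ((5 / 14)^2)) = 0.52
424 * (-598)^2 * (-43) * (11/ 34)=-35859098704/ 17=-2109358747.29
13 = 13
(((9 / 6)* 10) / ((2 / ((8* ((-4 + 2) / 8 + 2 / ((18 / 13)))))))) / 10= 43 / 6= 7.17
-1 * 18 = -18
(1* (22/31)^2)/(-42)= -242/20181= -0.01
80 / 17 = 4.71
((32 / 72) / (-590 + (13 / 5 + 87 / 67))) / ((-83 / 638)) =106865 / 18333621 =0.01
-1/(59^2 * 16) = -1/55696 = -0.00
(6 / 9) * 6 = 4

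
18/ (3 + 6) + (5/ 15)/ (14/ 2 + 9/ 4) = 226/ 111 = 2.04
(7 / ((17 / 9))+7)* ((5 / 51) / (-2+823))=910 / 711807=0.00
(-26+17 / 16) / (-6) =133 / 32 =4.16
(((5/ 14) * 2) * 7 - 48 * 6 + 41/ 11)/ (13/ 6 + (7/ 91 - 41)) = 239616/ 33253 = 7.21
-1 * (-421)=421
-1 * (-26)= 26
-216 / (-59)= 216 / 59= 3.66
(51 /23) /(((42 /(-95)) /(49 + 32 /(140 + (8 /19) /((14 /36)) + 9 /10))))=-2144621485 /8686502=-246.89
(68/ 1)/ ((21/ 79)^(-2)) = 29988/ 6241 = 4.80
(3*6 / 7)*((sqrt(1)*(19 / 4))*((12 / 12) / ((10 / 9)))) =1539 / 140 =10.99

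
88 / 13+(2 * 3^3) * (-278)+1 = -195055 / 13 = -15004.23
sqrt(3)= 1.73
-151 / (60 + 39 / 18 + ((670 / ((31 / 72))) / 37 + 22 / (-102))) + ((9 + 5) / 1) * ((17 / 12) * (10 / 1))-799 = -21980406428 / 36505119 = -602.12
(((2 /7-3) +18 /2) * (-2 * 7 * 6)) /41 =-528 /41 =-12.88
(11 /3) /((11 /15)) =5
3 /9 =1 /3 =0.33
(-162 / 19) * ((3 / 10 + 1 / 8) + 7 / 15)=-2889 / 380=-7.60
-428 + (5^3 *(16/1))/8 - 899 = -1077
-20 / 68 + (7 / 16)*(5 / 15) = -121 / 816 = -0.15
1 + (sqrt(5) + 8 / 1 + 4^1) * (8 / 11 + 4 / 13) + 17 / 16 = 148 * sqrt(5) / 143 + 33135 / 2288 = 16.80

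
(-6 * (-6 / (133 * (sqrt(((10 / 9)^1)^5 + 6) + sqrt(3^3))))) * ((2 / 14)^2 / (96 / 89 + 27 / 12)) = 1038096 / (2574215 * (sqrt(454294) + 729 * sqrt(3))) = 0.00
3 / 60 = 1 / 20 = 0.05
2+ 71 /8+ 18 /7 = 753 /56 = 13.45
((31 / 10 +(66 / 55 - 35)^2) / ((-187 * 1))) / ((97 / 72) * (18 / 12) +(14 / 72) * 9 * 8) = -124968 / 326825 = -0.38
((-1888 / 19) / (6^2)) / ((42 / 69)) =-5428 / 1197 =-4.53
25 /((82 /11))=275 /82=3.35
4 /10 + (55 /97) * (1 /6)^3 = 42179 /104760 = 0.40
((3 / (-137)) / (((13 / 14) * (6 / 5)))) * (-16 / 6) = 280 / 5343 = 0.05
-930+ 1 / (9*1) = -8369 / 9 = -929.89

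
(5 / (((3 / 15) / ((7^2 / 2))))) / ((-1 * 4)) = -1225 / 8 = -153.12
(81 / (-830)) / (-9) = 9 / 830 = 0.01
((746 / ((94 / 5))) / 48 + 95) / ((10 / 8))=43237 / 564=76.66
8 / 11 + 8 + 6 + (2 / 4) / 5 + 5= 2181 / 110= 19.83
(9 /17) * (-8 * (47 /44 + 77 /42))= -2298 /187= -12.29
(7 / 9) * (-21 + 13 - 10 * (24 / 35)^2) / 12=-778 / 945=-0.82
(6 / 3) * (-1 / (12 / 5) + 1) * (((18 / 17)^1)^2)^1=378 / 289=1.31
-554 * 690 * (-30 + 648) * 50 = -11811834000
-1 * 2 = -2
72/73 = 0.99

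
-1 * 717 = -717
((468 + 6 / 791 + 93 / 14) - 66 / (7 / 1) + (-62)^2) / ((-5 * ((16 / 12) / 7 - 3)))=20451567 / 66670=306.76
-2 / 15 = -0.13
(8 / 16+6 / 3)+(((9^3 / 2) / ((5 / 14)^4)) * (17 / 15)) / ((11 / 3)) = 6927.44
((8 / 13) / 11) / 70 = 4 / 5005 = 0.00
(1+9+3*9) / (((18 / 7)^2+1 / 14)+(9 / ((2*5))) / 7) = 9065 / 1669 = 5.43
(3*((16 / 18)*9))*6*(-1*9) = -1296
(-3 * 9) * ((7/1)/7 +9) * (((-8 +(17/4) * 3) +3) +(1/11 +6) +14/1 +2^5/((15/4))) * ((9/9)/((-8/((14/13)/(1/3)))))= 4537323/1144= 3966.19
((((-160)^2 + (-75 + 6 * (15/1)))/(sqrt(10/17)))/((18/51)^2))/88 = 1480547 * sqrt(170)/6336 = 3046.71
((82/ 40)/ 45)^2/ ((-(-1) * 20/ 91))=152971/ 16200000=0.01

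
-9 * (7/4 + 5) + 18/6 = -231/4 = -57.75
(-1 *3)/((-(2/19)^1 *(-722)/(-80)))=60/19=3.16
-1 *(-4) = 4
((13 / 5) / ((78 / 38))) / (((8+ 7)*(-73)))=-19 / 16425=-0.00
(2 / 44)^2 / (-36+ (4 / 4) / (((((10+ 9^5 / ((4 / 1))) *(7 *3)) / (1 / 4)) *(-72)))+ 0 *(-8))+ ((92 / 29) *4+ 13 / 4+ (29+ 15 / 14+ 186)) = 73318058670257993 / 316011095779148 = 232.01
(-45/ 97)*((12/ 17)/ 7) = -540/ 11543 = -0.05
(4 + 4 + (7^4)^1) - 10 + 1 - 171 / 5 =11829 / 5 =2365.80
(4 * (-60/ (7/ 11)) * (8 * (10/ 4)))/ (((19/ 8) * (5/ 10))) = -6351.88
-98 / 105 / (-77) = 2 / 165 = 0.01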